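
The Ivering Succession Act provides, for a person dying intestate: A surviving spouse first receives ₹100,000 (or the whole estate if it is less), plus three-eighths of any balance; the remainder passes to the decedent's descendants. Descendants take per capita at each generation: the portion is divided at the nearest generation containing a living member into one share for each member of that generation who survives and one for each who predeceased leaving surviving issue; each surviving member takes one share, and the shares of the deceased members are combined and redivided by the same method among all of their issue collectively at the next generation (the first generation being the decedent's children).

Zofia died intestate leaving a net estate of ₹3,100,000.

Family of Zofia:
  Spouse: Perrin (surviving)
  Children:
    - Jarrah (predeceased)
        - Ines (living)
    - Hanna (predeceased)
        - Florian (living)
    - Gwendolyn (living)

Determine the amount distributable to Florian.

Perrin first takes ₹100,000, leaving a balance of ₹3,000,000. Perrin then takes three-eighths of the balance (₹1,125,000), for a total of ₹1,225,000. The remaining ₹1,875,000 passes to the descendants.
The descendants' portion (₹1,875,000) is divided at the children's generation into 3 shares of ₹625,000. Gwendolyn takes ₹625,000. The 2 shares of the deceased (Jarrah and Hanna) are combined into a pool of ₹1,250,000.
That pool (₹1,250,000) is divided at the grandchildren's generation equally among Ines and Florian: ₹625,000 each.

Florian receives ₹625,000.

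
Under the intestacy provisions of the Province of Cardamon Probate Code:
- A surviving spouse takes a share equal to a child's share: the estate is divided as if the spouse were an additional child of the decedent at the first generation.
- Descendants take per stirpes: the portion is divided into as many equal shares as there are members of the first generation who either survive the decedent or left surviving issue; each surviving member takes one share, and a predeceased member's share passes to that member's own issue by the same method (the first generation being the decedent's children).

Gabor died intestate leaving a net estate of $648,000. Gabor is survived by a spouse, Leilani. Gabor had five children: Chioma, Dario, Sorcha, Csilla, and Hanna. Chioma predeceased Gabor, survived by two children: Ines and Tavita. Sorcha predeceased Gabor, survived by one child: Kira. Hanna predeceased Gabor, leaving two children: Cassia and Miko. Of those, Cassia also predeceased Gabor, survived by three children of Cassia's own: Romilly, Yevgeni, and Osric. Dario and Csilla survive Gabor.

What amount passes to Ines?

Ines receives $54,000.

The spouse counts as an additional share at the children's level, so there are 6 primary shares of $108,000. Leilani takes one such share ($108,000).
The children's combined portion ($540,000) is divided into 5 shares of $108,000: Dario and Csilla each take $108,000; Chioma's $108,000 share passes to Chioma's issue; Sorcha's $108,000 share passes to Sorcha's issue; Hanna's $108,000 share passes to Hanna's issue.
Chioma's share ($108,000) is divided into 2 shares of $54,000: Ines and Tavita each take $54,000.
Sorcha's share ($108,000) passes entirely to Kira.
Hanna's share ($108,000) is divided into 2 shares of $54,000: Miko takes $54,000; Cassia's $54,000 share passes to Cassia's issue.
Cassia's share ($54,000) is divided into 3 shares of $18,000: Romilly, Yevgeni, and Osric each take $18,000.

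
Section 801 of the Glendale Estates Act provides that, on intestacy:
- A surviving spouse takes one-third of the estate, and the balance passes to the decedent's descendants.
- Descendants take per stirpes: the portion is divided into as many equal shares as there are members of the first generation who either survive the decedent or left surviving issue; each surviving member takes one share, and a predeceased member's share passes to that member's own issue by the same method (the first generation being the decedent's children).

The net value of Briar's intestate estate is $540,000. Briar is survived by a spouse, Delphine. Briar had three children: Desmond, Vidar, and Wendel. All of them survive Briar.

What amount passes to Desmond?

Delphine takes one-third of $540,000 = $180,000. The remaining $360,000 passes to the descendants.
The descendants' portion ($360,000) is divided into 3 shares of $120,000: Desmond, Vidar, and Wendel each take $120,000.

Desmond receives $120,000.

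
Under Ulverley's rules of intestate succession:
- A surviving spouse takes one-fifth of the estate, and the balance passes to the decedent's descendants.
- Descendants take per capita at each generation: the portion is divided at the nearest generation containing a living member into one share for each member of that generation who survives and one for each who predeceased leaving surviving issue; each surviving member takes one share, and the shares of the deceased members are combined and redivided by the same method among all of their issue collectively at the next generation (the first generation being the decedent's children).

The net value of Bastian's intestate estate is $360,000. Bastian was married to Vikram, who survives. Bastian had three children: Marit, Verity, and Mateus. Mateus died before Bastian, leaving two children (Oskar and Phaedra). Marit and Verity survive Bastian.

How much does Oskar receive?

Vikram takes one-fifth of $360,000 = $72,000. The remaining $288,000 passes to the descendants.
The descendants' portion ($288,000) is divided at the children's generation into 3 shares of $96,000. Marit and Verity each take $96,000. The remaining share for the deceased Mateus ($96,000) is carried to the next generation.
That pool ($96,000) is divided at the grandchildren's generation equally among Oskar and Phaedra: $48,000 each.

Oskar receives $48,000.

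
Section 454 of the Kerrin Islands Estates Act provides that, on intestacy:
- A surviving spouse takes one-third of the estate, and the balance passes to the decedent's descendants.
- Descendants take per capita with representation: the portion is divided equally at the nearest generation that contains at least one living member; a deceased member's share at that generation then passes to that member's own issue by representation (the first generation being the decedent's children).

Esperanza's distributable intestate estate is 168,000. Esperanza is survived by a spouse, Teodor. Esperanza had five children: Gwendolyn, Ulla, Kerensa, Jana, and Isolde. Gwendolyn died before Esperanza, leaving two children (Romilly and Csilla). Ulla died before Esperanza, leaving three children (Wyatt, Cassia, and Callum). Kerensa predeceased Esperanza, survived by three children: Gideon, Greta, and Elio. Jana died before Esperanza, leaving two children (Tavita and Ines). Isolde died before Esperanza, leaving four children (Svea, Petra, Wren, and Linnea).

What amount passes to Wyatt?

Wyatt receives 8,000.

Teodor takes one-third of 168,000 = 56,000. The remaining 112,000 passes to the descendants.
No child survives, so the initial division is made at the grandchildren's generation.
The descendants' portion (112,000) is divided into 14 shares of 8,000: Romilly, Csilla, Wyatt, Cassia, Callum, Gideon, Greta, Elio, Tavita, Ines, Svea, Petra, Wren, and Linnea each take 8,000.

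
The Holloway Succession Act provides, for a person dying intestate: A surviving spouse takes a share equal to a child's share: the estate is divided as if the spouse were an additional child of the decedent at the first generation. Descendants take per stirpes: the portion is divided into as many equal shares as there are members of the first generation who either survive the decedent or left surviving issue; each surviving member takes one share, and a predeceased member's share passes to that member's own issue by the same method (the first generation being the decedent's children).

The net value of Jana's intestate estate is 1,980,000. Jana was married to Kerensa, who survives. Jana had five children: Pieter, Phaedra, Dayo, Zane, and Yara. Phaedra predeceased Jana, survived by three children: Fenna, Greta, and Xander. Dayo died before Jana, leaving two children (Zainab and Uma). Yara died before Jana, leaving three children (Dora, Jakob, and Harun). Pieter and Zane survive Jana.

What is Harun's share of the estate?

Harun receives 110,000.

The spouse counts as an additional share at the children's level, so there are 6 primary shares of 330,000. Kerensa takes one such share (330,000).
The children's combined portion (1,650,000) is divided into 5 shares of 330,000: Pieter and Zane each take 330,000; Phaedra's 330,000 share passes to Phaedra's issue; Dayo's 330,000 share passes to Dayo's issue; Yara's 330,000 share passes to Yara's issue.
Phaedra's share (330,000) is divided into 3 shares of 110,000: Fenna, Greta, and Xander each take 110,000.
Dayo's share (330,000) is divided into 2 shares of 165,000: Zainab and Uma each take 165,000.
Yara's share (330,000) is divided into 3 shares of 110,000: Dora, Jakob, and Harun each take 110,000.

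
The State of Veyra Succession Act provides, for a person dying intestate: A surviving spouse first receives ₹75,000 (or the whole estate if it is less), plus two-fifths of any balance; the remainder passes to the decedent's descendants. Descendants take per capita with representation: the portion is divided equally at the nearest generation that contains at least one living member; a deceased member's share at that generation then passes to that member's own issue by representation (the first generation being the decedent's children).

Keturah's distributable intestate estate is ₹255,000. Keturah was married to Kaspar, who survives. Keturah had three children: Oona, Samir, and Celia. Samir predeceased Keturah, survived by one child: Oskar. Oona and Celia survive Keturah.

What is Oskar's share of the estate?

Oskar receives ₹36,000.

Kaspar first takes ₹75,000, leaving a balance of ₹180,000. Kaspar then takes two-fifths of the balance (₹72,000), for a total of ₹147,000. The remaining ₹108,000 passes to the descendants.
The descendants' portion (₹108,000) is divided into 3 shares of ₹36,000: Oona and Celia each take ₹36,000; Samir's ₹36,000 share passes to Samir's issue.
Samir's share (₹36,000) passes entirely to Oskar.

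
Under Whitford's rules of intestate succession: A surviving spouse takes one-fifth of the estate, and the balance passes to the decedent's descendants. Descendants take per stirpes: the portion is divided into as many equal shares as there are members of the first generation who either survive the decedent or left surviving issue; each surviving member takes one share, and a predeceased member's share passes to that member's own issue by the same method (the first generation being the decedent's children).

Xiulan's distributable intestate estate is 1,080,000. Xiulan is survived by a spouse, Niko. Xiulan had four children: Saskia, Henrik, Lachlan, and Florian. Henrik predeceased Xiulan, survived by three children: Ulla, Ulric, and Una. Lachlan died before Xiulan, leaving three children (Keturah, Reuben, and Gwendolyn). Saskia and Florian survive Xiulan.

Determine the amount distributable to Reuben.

Reuben receives 72,000.

Niko takes one-fifth of 1,080,000 = 216,000. The remaining 864,000 passes to the descendants.
The descendants' portion (864,000) is divided into 4 shares of 216,000: Saskia and Florian each take 216,000; Henrik's 216,000 share passes to Henrik's issue; Lachlan's 216,000 share passes to Lachlan's issue.
Henrik's share (216,000) is divided into 3 shares of 72,000: Ulla, Ulric, and Una each take 72,000.
Lachlan's share (216,000) is divided into 3 shares of 72,000: Keturah, Reuben, and Gwendolyn each take 72,000.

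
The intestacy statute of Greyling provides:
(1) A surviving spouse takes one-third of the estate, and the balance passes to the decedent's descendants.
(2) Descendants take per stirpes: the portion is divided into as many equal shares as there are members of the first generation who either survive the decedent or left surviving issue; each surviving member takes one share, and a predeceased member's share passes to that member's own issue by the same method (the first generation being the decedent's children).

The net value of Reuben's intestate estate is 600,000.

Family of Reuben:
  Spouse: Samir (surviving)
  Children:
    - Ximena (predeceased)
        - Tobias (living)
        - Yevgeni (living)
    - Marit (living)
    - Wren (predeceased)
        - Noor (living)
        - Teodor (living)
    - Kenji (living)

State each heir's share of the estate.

Samir takes one-third of 600,000 = 200,000. The remaining 400,000 passes to the descendants.
The descendants' portion (400,000) is divided into 4 shares of 100,000: Marit and Kenji each take 100,000; Ximena's 100,000 share passes to Ximena's issue; Wren's 100,000 share passes to Wren's issue.
Ximena's share (100,000) is divided into 2 shares of 50,000: Tobias and Yevgeni each take 50,000.
Wren's share (100,000) is divided into 2 shares of 50,000: Noor and Teodor each take 50,000.

Samir: 200,000; Tobias: 50,000; Yevgeni: 50,000; Marit: 100,000; Noor: 50,000; Teodor: 50,000; Kenji: 100,000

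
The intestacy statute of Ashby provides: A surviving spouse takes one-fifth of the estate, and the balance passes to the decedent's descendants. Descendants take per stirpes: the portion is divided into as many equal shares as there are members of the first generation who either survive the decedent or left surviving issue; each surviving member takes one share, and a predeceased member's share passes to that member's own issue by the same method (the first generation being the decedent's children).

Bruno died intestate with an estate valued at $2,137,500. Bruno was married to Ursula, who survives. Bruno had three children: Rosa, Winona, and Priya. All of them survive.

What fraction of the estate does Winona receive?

Winona receives 4/15 of the estate.

Ursula takes one-fifth of $2,137,500 = $427,500. The remaining $1,710,000 passes to the descendants.
The descendants' portion ($1,710,000) is divided into 3 shares of $570,000: Rosa, Winona, and Priya each take $570,000.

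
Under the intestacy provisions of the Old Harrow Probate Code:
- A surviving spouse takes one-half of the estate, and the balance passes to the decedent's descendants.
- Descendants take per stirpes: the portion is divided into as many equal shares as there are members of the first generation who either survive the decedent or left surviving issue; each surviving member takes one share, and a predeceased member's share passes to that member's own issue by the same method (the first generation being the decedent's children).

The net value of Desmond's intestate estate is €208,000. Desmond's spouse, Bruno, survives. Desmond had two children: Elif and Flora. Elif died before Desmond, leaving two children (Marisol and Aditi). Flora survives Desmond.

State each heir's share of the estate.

Bruno takes one-half of €208,000 = €104,000. The remaining €104,000 passes to the descendants.
The descendants' portion (€104,000) is divided into 2 shares of €52,000: Flora takes €52,000; Elif's €52,000 share passes to Elif's issue.
Elif's share (€52,000) is divided into 2 shares of €26,000: Marisol and Aditi each take €26,000.

Bruno: €104,000; Marisol: €26,000; Aditi: €26,000; Flora: €52,000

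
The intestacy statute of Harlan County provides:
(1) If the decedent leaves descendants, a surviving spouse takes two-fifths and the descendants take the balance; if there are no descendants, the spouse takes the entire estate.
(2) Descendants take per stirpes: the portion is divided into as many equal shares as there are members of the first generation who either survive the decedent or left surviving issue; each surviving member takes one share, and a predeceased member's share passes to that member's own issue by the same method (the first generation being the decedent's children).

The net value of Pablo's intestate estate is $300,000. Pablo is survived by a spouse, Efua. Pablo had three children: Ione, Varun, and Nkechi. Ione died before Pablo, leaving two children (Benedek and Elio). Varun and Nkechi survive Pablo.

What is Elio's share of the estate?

Elio receives $30,000.

Efua takes two-fifths of $300,000 = $120,000. The remaining $180,000 passes to the descendants.
The descendants' portion ($180,000) is divided into 3 shares of $60,000: Varun and Nkechi each take $60,000; Ione's $60,000 share passes to Ione's issue.
Ione's share ($60,000) is divided into 2 shares of $30,000: Benedek and Elio each take $30,000.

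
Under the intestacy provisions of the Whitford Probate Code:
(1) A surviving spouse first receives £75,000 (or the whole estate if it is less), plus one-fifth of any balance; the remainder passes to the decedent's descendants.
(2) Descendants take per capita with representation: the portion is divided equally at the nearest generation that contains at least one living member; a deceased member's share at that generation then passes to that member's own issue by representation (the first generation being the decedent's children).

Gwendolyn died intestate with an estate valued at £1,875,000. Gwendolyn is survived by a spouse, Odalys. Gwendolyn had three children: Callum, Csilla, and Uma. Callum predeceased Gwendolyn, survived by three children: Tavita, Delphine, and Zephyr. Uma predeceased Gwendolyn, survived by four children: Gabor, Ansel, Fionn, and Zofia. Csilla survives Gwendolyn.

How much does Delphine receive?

Delphine receives £160,000.

Odalys first takes £75,000, leaving a balance of £1,800,000. Odalys then takes one-fifth of the balance (£360,000), for a total of £435,000. The remaining £1,440,000 passes to the descendants.
The descendants' portion (£1,440,000) is divided into 3 shares of £480,000: Csilla takes £480,000; Callum's £480,000 share passes to Callum's issue; Uma's £480,000 share passes to Uma's issue.
Callum's share (£480,000) is divided into 3 shares of £160,000: Tavita, Delphine, and Zephyr each take £160,000.
Uma's share (£480,000) is divided into 4 shares of £120,000: Gabor, Ansel, Fionn, and Zofia each take £120,000.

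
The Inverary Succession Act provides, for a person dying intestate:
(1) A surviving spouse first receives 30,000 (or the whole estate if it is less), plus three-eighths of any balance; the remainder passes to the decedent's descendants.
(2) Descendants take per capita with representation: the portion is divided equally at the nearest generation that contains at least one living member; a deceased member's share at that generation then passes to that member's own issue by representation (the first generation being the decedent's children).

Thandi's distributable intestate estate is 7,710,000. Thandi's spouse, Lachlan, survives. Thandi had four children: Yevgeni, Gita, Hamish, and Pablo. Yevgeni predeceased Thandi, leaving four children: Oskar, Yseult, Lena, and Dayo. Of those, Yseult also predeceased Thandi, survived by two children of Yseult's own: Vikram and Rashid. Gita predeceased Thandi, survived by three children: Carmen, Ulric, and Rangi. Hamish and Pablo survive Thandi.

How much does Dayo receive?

Lachlan first takes 30,000, leaving a balance of 7,680,000. Lachlan then takes three-eighths of the balance (2,880,000), for a total of 2,910,000. The remaining 4,800,000 passes to the descendants.
The descendants' portion (4,800,000) is divided into 4 shares of 1,200,000: Hamish and Pablo each take 1,200,000; Yevgeni's 1,200,000 share passes to Yevgeni's issue; Gita's 1,200,000 share passes to Gita's issue.
Yevgeni's share (1,200,000) is divided into 4 shares of 300,000: Oskar, Lena, and Dayo each take 300,000; Yseult's 300,000 share passes to Yseult's issue.
Yseult's share (300,000) is divided into 2 shares of 150,000: Vikram and Rashid each take 150,000.
Gita's share (1,200,000) is divided into 3 shares of 400,000: Carmen, Ulric, and Rangi each take 400,000.

Dayo receives 300,000.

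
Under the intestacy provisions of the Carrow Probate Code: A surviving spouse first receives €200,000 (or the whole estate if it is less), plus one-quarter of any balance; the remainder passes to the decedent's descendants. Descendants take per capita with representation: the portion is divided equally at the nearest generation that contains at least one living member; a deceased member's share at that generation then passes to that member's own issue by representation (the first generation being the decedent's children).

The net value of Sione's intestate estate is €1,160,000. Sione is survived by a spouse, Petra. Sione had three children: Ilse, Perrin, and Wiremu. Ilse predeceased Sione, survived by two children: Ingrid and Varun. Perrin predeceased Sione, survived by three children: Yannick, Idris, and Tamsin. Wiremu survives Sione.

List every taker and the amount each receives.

Petra first takes €200,000, leaving a balance of €960,000. Petra then takes one-quarter of the balance (€240,000), for a total of €440,000. The remaining €720,000 passes to the descendants.
The descendants' portion (€720,000) is divided into 3 shares of €240,000: Wiremu takes €240,000; Ilse's €240,000 share passes to Ilse's issue; Perrin's €240,000 share passes to Perrin's issue.
Ilse's share (€240,000) is divided into 2 shares of €120,000: Ingrid and Varun each take €120,000.
Perrin's share (€240,000) is divided into 3 shares of €80,000: Yannick, Idris, and Tamsin each take €80,000.

Petra: €440,000; Ingrid: €120,000; Varun: €120,000; Yannick: €80,000; Idris: €80,000; Tamsin: €80,000; Wiremu: €240,000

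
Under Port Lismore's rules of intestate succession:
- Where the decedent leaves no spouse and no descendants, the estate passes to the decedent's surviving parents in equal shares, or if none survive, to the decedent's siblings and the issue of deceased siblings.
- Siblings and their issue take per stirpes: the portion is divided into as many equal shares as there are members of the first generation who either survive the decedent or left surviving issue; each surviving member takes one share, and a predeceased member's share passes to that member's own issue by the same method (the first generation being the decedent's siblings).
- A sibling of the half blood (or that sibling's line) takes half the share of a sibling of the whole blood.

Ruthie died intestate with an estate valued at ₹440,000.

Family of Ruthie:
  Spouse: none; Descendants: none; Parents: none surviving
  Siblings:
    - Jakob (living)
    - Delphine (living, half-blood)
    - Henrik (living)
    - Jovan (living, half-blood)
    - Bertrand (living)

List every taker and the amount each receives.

Jakob: ₹110,000; Delphine: ₹55,000; Henrik: ₹110,000; Jovan: ₹55,000; Bertrand: ₹110,000

The entire ₹440,000 passes to the siblings and their issue.
Counting each half-blood sibling's line as half a unit, there are 4 units in ₹440,000, so one unit is ₹110,000. Whole-blood lines (Jakob, Henrik, and Bertrand) take ₹110,000 each; half-blood lines (Delphine and Jovan) take ₹55,000 each.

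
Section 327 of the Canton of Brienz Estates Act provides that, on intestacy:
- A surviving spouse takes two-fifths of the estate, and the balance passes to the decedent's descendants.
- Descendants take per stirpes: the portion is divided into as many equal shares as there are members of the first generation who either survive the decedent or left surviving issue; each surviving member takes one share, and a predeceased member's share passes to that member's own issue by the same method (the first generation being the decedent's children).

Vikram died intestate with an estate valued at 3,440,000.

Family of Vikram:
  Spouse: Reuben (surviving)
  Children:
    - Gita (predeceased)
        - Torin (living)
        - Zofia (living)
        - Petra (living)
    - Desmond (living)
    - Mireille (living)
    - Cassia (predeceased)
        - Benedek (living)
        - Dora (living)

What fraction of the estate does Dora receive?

Dora receives 3/40 of the estate.

Reuben takes two-fifths of 3,440,000 = 1,376,000. The remaining 2,064,000 passes to the descendants.
The descendants' portion (2,064,000) is divided into 4 shares of 516,000: Desmond and Mireille each take 516,000; Gita's 516,000 share passes to Gita's issue; Cassia's 516,000 share passes to Cassia's issue.
Gita's share (516,000) is divided into 3 shares of 172,000: Torin, Zofia, and Petra each take 172,000.
Cassia's share (516,000) is divided into 2 shares of 258,000: Benedek and Dora each take 258,000.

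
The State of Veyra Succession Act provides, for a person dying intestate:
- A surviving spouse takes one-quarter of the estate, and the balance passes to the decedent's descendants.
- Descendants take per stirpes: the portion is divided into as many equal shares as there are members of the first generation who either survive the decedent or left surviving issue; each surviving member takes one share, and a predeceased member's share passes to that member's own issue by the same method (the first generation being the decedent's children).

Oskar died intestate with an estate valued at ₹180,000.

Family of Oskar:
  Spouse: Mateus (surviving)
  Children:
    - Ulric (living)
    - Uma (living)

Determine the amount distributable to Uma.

Uma receives ₹67,500.

Mateus takes one-quarter of ₹180,000 = ₹45,000. The remaining ₹135,000 passes to the descendants.
The descendants' portion (₹135,000) is divided into 2 shares of ₹67,500: Ulric and Uma each take ₹67,500.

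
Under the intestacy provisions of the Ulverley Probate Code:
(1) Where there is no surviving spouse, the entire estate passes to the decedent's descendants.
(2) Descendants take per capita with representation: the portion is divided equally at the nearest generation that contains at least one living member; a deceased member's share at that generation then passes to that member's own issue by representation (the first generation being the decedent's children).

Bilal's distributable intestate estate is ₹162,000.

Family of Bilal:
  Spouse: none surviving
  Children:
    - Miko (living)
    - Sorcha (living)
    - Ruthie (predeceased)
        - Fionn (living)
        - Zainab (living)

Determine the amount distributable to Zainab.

Zainab receives ₹27,000.

The entire ₹162,000 passes to the descendants.
That amount (₹162,000) is divided into 3 shares of ₹54,000: Miko and Sorcha each take ₹54,000; Ruthie's ₹54,000 share passes to Ruthie's issue.
Ruthie's share (₹54,000) is divided into 2 shares of ₹27,000: Fionn and Zainab each take ₹27,000.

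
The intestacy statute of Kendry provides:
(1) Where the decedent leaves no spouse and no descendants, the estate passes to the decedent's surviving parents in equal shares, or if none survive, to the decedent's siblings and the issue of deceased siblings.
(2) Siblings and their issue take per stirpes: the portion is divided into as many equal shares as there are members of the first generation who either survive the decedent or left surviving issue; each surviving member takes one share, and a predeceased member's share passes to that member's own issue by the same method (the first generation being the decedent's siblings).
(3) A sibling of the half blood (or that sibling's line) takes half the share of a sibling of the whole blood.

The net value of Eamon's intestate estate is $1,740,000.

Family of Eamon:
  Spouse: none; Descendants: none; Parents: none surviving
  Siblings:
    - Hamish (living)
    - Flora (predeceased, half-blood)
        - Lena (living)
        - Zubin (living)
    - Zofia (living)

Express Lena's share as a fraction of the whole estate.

The entire $1,740,000 passes to the siblings and their issue.
Counting each half-blood sibling's line as half a unit, there are 5/2 units in $1,740,000, so one unit is $696,000. Whole-blood lines (Hamish and Zofia) take $696,000 each; half-blood lines (Flora) take $348,000 each.
Flora's share ($348,000) is divided into 2 shares of $174,000: Lena and Zubin each take $174,000.

Lena receives 1/10 of the estate.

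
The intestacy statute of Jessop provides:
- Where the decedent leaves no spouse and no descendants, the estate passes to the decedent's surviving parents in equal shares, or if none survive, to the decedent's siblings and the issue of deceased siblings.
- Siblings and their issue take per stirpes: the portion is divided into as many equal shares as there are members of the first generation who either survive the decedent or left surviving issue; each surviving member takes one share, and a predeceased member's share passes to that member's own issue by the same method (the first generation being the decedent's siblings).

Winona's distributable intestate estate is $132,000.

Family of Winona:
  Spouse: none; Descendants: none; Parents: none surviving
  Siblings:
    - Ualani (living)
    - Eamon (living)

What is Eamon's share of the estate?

The entire $132,000 passes to the siblings and their issue.
That amount ($132,000) is divided into 2 shares of $66,000: Ualani and Eamon each take $66,000.

Eamon receives $66,000.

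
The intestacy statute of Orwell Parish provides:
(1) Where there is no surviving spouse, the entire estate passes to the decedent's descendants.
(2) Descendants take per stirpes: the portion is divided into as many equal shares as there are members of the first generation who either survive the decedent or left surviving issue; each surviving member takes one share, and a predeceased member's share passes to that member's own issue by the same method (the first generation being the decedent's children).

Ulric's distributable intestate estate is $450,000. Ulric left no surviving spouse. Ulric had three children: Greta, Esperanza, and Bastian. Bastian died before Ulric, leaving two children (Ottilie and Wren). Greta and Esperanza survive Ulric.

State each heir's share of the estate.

Greta: $150,000; Esperanza: $150,000; Ottilie: $75,000; Wren: $75,000

The entire $450,000 passes to the descendants.
That amount ($450,000) is divided into 3 shares of $150,000: Greta and Esperanza each take $150,000; Bastian's $150,000 share passes to Bastian's issue.
Bastian's share ($150,000) is divided into 2 shares of $75,000: Ottilie and Wren each take $75,000.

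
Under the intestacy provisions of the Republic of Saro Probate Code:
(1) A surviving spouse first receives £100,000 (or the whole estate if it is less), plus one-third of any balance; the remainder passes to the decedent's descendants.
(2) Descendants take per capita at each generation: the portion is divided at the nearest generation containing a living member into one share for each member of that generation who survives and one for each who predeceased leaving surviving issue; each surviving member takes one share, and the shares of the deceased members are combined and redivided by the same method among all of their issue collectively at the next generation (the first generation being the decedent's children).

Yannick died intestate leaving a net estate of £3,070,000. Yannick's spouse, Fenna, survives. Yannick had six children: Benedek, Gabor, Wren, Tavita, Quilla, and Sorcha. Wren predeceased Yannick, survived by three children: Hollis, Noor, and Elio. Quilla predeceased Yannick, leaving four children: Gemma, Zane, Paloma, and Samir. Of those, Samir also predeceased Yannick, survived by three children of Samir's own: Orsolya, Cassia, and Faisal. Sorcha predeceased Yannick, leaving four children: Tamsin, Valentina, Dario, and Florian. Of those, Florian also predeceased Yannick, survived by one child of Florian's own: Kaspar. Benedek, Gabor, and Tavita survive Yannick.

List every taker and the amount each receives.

Fenna first takes £100,000, leaving a balance of £2,970,000. Fenna then takes one-third of the balance (£990,000), for a total of £1,090,000. The remaining £1,980,000 passes to the descendants.
The descendants' portion (£1,980,000) is divided at the children's generation into 6 shares of £330,000. Benedek, Gabor, and Tavita each take £330,000. The 3 shares of the deceased (Wren, Quilla, and Sorcha) are combined into a pool of £990,000.
That pool (£990,000) is divided at the grandchildren's generation into 11 shares of £90,000. Hollis, Noor, Elio, Gemma, Zane, Paloma, Tamsin, Valentina, and Dario each take £90,000. The 2 shares of the deceased (Samir and Florian) are combined into a pool of £180,000.
That pool (£180,000) is divided at the great-grandchildren's generation equally among Orsolya, Cassia, Faisal, and Kaspar: £45,000 each.

Fenna: £1,090,000; Benedek: £330,000; Gabor: £330,000; Hollis: £90,000; Noor: £90,000; Elio: £90,000; Tavita: £330,000; Gemma: £90,000; Zane: £90,000; Paloma: £90,000; Orsolya: £45,000; Cassia: £45,000; Faisal: £45,000; Tamsin: £90,000; Valentina: £90,000; Dario: £90,000; Kaspar: £45,000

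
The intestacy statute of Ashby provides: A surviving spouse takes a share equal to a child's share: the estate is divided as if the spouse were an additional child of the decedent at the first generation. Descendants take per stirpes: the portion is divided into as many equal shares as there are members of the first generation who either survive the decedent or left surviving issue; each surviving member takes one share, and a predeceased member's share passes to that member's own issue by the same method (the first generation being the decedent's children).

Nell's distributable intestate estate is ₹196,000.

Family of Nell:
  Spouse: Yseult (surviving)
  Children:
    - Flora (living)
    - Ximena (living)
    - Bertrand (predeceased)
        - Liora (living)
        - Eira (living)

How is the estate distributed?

Yseult: ₹49,000; Flora: ₹49,000; Ximena: ₹49,000; Liora: ₹24,500; Eira: ₹24,500

The spouse counts as an additional share at the children's level, so there are 4 primary shares of ₹49,000. Yseult takes one such share (₹49,000).
The children's combined portion (₹147,000) is divided into 3 shares of ₹49,000: Flora and Ximena each take ₹49,000; Bertrand's ₹49,000 share passes to Bertrand's issue.
Bertrand's share (₹49,000) is divided into 2 shares of ₹24,500: Liora and Eira each take ₹24,500.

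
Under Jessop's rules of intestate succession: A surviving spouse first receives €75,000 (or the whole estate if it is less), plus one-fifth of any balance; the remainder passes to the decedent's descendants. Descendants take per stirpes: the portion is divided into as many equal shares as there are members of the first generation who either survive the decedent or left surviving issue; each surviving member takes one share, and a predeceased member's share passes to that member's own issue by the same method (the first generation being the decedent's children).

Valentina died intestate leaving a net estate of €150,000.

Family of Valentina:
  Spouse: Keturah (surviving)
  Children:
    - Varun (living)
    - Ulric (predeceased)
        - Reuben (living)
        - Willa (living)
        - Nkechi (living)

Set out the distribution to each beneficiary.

Keturah first takes €75,000, leaving a balance of €75,000. Keturah then takes one-fifth of the balance (€15,000), for a total of €90,000. The remaining €60,000 passes to the descendants.
The descendants' portion (€60,000) is divided into 2 shares of €30,000: Varun takes €30,000; Ulric's €30,000 share passes to Ulric's issue.
Ulric's share (€30,000) is divided into 3 shares of €10,000: Reuben, Willa, and Nkechi each take €10,000.

Keturah: €90,000; Varun: €30,000; Reuben: €10,000; Willa: €10,000; Nkechi: €10,000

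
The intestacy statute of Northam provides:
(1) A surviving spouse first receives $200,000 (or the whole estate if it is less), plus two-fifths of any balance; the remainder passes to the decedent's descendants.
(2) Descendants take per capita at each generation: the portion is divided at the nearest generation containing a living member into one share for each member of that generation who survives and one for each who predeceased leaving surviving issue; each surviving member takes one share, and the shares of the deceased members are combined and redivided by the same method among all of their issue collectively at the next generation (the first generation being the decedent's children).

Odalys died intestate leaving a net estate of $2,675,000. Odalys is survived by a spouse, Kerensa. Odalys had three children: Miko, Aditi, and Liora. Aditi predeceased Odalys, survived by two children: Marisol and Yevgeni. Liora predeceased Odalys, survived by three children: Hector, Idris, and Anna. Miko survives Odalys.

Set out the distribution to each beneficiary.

Kerensa: $1,190,000; Miko: $495,000; Marisol: $198,000; Yevgeni: $198,000; Hector: $198,000; Idris: $198,000; Anna: $198,000

Kerensa first takes $200,000, leaving a balance of $2,475,000. Kerensa then takes two-fifths of the balance ($990,000), for a total of $1,190,000. The remaining $1,485,000 passes to the descendants.
The descendants' portion ($1,485,000) is divided at the children's generation into 3 shares of $495,000. Miko takes $495,000. The 2 shares of the deceased (Aditi and Liora) are combined into a pool of $990,000.
That pool ($990,000) is divided at the grandchildren's generation equally among Marisol, Yevgeni, Hector, Idris, and Anna: $198,000 each.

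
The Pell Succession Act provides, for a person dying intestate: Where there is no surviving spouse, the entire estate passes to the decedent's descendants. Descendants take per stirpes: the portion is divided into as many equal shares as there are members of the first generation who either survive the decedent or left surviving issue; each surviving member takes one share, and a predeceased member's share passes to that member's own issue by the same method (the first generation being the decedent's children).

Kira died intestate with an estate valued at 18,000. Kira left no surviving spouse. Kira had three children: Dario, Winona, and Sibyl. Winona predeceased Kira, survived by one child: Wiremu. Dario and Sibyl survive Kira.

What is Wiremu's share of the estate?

The entire 18,000 passes to the descendants.
That amount (18,000) is divided into 3 shares of 6,000: Dario and Sibyl each take 6,000; Winona's 6,000 share passes to Winona's issue.
Winona's share (6,000) passes entirely to Wiremu.

Wiremu receives 6,000.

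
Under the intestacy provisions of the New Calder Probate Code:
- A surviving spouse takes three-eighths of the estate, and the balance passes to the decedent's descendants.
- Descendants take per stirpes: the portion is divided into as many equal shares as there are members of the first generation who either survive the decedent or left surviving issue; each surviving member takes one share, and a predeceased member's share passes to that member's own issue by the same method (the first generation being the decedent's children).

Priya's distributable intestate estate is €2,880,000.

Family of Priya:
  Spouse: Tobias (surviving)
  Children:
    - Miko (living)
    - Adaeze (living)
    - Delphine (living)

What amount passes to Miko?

Miko receives €600,000.

Tobias takes three-eighths of €2,880,000 = €1,080,000. The remaining €1,800,000 passes to the descendants.
The descendants' portion (€1,800,000) is divided into 3 shares of €600,000: Miko, Adaeze, and Delphine each take €600,000.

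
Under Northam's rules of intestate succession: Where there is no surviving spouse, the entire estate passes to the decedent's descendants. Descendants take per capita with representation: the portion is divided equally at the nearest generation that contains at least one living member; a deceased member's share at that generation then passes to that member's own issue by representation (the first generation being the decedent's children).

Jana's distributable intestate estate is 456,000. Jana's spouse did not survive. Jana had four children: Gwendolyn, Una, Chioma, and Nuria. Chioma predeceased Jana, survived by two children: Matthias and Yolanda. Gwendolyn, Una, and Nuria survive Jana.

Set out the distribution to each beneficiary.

The entire 456,000 passes to the descendants.
That amount (456,000) is divided into 4 shares of 114,000: Gwendolyn, Una, and Nuria each take 114,000; Chioma's 114,000 share passes to Chioma's issue.
Chioma's share (114,000) is divided into 2 shares of 57,000: Matthias and Yolanda each take 57,000.

Gwendolyn: 114,000; Una: 114,000; Matthias: 57,000; Yolanda: 57,000; Nuria: 114,000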